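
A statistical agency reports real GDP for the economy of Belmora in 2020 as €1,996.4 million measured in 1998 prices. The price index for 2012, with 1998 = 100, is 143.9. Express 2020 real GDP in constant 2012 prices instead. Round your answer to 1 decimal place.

Real GDP in 2012 prices = Real GDP in 1998 prices × (P_2012/P_1998) = 1996.4 × 1.439 = 2872.82.

€2,872.8 million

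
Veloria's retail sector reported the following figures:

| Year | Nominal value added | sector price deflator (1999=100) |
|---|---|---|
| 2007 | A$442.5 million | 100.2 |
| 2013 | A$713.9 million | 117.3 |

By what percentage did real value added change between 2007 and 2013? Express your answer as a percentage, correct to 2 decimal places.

Deflate each year: 2007 → 442.5/1.002 = 441.62; 2013 → 713.9/1.173 = 608.61.
So real value added changed by 608.61/441.62 − 1 = 0.3781, i.e. 37.81%.

37.81%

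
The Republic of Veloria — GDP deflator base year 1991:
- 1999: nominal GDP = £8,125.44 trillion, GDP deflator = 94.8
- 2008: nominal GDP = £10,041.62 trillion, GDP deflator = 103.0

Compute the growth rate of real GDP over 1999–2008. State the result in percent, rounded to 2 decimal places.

13.74%

Deflate each year: 1999 → 8125.44/0.948 = 8571.14; 2008 → 10041.62/1.030 = 9749.15.
So real GDP changed by 9749.15/8571.14 − 1 = 0.1374, i.e. 13.74%.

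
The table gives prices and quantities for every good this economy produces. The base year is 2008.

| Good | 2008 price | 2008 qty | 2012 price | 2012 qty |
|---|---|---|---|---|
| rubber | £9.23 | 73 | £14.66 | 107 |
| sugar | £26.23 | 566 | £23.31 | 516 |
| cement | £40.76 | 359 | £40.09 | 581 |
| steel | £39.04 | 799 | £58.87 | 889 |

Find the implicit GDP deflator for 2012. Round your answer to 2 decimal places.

Nominal GDP 2012 = 14.66·107 + 23.31·516 + 40.09·581 + 58.87·889 = 89224.30.
Real GDP 2012 (at 2008 prices) = 9.23·107 + 26.23·516 + 40.76·581 + 39.04·889 = 72910.41.
Deflator = Nominal/Real × 100 = 89224.30/72910.41 × 100 = 122.375.

122.38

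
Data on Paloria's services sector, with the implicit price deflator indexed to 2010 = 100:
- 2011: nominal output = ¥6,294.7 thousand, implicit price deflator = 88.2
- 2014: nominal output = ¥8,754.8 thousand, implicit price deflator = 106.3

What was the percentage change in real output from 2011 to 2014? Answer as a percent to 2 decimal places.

15.40%

Real output 2011 = 6294.7 / 0.882 = 7136.85.
Real output 2014 = 8754.8 / 1.063 = 8235.94.
Real growth = 8235.94 / 7136.85 − 1 = 0.1540.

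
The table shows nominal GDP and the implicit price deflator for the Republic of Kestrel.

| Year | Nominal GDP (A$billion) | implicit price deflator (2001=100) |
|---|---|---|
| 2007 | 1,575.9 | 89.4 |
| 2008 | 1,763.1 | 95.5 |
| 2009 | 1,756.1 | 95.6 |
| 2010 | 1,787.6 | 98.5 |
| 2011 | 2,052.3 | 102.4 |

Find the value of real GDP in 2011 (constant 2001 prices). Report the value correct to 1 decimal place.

A$2,004.2 billion

Real GDP 2011 = 2052.3 / 1.024 = 2004.20.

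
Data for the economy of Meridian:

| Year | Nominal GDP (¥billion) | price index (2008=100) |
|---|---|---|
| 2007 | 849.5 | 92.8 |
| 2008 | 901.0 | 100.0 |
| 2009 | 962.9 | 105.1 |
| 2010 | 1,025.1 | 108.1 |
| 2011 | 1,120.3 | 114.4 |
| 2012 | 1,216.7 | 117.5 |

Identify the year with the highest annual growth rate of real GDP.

2008: real = 901.0/1.000 = 901.00; growth vs 2007 (915.41) = -1.57%.
2009: real = 962.9/1.051 = 916.18; growth vs 2008 (901.00) = 1.68%.
2010: real = 1025.1/1.081 = 948.29; growth vs 2009 (916.18) = 3.50%.
2011: real = 1120.3/1.144 = 979.28; growth vs 2010 (948.29) = 3.27%.
2012: real = 1216.7/1.175 = 1035.49; growth vs 2011 (979.28) = 5.74%.

2012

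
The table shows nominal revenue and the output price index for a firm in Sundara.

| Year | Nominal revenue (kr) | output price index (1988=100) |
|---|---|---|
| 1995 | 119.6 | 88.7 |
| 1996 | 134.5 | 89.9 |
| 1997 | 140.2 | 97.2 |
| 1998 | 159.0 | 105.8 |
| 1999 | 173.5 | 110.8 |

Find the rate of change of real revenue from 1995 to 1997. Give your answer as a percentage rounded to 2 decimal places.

6.97%

Real revenue 1995 = 119.6/0.887 = 134.84.
Real revenue 1997 = 140.2/0.972 = 144.24.
Change = 144.24/134.84 − 1 = 0.0697.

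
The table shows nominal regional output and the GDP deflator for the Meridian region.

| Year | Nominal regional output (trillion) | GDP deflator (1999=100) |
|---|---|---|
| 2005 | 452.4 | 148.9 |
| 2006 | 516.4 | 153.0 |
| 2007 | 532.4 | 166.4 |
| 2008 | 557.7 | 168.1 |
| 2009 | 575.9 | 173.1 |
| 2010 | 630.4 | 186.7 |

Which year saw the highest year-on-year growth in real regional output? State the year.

2006

2006: real = 516.4/1.530 = 337.52; growth vs 2005 (303.83) = 11.09%.
2007: real = 532.4/1.664 = 319.95; growth vs 2006 (337.52) = -5.21%.
2008: real = 557.7/1.681 = 331.77; growth vs 2007 (319.95) = 3.69%.
2009: real = 575.9/1.731 = 332.70; growth vs 2008 (331.77) = 0.28%.
2010: real = 630.4/1.867 = 337.65; growth vs 2009 (332.70) = 1.49%.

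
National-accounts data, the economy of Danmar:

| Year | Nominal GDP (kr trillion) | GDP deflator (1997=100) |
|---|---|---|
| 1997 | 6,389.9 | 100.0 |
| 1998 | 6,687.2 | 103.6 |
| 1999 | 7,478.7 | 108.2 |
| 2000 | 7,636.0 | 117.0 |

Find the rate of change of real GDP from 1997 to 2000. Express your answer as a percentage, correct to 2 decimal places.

2.14%

Real GDP 1997 = 6389.9/1.000 = 6389.90.
Real GDP 2000 = 7636.0/1.170 = 6526.50.
Change = 6526.50/6389.90 − 1 = 0.0214.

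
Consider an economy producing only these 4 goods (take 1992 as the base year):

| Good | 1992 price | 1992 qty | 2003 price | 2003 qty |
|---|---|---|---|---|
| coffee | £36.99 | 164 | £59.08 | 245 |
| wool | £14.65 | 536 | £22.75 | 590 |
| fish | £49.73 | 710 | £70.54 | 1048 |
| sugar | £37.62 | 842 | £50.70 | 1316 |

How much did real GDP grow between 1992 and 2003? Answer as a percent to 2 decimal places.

Real GDP 1992 = Nominal GDP 1992 = 36.99·164 + 14.65·536 + 49.73·710 + 37.62·842 = 80903.10.
Real GDP 2003 (at 1992 prices) = 36.99·245 + 14.65·590 + 49.73·1048 + 37.62·1316 = 119331.01.
Real growth = 119331.01/80903.10 − 1 = 0.4750.

47.50%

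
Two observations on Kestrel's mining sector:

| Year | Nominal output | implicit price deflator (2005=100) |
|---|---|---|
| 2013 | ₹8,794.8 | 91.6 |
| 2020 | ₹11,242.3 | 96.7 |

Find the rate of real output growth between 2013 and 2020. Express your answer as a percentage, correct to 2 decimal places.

21.09%

Real output 2013 = 8794.8 / 0.916 = 9601.31.
Real output 2020 = 11242.3 / 0.967 = 11625.96.
Real growth = 11625.96 / 9601.31 − 1 = 0.2109.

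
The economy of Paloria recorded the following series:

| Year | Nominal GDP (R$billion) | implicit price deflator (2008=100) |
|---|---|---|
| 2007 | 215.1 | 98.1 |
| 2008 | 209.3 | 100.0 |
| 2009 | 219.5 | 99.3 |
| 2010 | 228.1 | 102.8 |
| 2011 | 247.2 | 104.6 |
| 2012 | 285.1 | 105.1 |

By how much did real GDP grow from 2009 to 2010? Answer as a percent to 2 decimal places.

Real GDP 2009 = 219.5/0.993 = 221.05.
Real GDP 2010 = 228.1/1.028 = 221.89.
Change = 221.89/221.05 − 1 = 0.0038.

0.38%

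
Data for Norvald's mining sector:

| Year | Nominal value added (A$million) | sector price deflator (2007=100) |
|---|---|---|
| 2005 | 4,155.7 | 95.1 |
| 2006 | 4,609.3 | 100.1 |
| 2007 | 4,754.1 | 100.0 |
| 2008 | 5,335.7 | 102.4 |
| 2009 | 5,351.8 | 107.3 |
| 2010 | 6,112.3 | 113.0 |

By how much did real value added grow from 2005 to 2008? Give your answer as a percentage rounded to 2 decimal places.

Real value added 2005 = 4155.7/0.951 = 4369.82.
Real value added 2008 = 5335.7/1.024 = 5210.64.
Change = 5210.64/4369.82 − 1 = 0.1924.

19.24%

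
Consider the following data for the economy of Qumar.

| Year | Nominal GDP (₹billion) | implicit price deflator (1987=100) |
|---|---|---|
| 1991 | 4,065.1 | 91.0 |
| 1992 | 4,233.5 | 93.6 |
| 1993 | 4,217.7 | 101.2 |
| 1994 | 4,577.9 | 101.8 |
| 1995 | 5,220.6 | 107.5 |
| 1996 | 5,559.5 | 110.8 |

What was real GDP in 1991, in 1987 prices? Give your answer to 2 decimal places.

Real GDP 1991 = 4065.1 / 0.910 = 4467.14.

₹4,467.14 billion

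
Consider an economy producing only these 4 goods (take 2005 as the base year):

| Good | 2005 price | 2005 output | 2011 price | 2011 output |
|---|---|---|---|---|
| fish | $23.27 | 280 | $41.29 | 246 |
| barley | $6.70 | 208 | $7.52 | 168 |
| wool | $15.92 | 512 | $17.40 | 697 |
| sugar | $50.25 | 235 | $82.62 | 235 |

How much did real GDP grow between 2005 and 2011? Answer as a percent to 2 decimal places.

Real GDP 2005 = Nominal GDP 2005 = 23.27·280 + 6.70·208 + 15.92·512 + 50.25·235 = 27868.99.
Real GDP 2011 (at 2005 prices) = 23.27·246 + 6.70·168 + 15.92·697 + 50.25·235 = 29755.01.
Real growth = 29755.01/27868.99 − 1 = 0.0677.

6.77%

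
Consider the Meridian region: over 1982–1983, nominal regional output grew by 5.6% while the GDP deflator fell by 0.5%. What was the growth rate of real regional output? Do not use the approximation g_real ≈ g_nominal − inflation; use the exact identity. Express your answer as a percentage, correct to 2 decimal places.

(1 + g_nom) = (1 + g_real)(1 + π), so g_real = 1.0560 / 0.9950 − 1 = 0.06131.

6.13%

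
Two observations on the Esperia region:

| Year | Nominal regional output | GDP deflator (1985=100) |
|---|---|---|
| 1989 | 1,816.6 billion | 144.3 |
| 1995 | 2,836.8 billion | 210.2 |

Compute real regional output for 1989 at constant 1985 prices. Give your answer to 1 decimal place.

Real regional output = Nominal / (GDP deflator/100) = 1816.6 / 1.443 = 1258.91.

1,258.9 billion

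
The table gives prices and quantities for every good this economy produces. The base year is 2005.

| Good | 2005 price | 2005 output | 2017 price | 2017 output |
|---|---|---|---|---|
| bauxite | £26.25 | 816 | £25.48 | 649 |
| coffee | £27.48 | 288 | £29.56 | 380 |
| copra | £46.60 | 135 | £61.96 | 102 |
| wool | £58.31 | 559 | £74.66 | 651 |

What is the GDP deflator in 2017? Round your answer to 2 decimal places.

117.81

Nominal GDP 2017 = 25.48·649 + 29.56·380 + 61.96·102 + 74.66·651 = 82692.90.
Real GDP 2017 (at 2005 prices) = 26.25·649 + 27.48·380 + 46.60·102 + 58.31·651 = 70191.66.
Deflator = Nominal/Real × 100 = 82692.90/70191.66 × 100 = 117.810.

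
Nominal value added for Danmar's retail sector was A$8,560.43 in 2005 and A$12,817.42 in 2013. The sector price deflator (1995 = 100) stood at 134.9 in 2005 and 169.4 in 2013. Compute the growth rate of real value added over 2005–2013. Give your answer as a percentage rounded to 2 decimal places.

Real value added 2005 = 8560.43 / 1.349 = 6345.76.
Real value added 2013 = 12817.42 / 1.694 = 7566.36.
Real growth = 7566.36 / 6345.76 − 1 = 0.1923.

19.23%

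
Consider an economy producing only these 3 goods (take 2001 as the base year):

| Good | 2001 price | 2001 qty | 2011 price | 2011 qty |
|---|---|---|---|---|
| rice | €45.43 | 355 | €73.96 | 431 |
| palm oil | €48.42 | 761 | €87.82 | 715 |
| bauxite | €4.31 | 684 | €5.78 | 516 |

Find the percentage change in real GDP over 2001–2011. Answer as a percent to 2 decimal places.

0.90%

Real GDP 2001 = Nominal GDP 2001 = 45.43·355 + 48.42·761 + 4.31·684 = 55923.31.
Real GDP 2011 (at 2001 prices) = 45.43·431 + 48.42·715 + 4.31·516 = 56424.59.
Real growth = 56424.59/55923.31 − 1 = 0.0090.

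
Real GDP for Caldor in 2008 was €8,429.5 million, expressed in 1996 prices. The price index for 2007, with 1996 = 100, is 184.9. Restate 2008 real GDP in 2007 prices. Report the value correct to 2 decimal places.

€15,586.15 million

Real GDP in 2007 prices = Real GDP in 1996 prices × (P_2007/P_1996) = 8429.5 × 1.849 = 15586.15.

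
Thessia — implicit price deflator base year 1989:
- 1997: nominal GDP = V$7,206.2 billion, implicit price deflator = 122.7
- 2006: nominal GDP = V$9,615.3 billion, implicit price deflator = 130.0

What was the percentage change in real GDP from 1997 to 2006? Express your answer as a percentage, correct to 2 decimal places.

25.94%

Real GDP 1997 = 7206.2 / 1.227 = 5873.02.
Real GDP 2006 = 9615.3 / 1.300 = 7396.38.
Real growth = 7396.38 / 5873.02 − 1 = 0.2594.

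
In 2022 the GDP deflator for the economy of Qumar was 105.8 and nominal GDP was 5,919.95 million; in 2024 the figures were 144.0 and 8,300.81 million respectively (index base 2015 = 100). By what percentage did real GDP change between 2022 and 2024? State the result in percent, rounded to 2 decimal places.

3.02%

Deflate each year: 2022 → 5919.95/1.058 = 5595.42; 2024 → 8300.81/1.440 = 5764.45.
So real GDP changed by 5764.45/5595.42 − 1 = 0.0302, i.e. 3.02%.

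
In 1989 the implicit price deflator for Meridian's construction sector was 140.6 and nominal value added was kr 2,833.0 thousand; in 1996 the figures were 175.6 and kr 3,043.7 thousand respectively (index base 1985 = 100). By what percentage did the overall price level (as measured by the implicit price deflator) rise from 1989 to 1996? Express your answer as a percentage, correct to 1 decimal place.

24.9%

Price-level change = 175.6 / 140.6 − 1 = 0.2489.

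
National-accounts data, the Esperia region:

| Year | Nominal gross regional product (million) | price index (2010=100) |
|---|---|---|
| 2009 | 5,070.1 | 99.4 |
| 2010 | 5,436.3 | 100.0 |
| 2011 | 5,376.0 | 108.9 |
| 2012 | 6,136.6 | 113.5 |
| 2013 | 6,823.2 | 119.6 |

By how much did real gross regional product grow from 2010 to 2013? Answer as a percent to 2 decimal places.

4.94%

Real gross regional product 2010 = 5436.3/1.000 = 5436.30.
Real gross regional product 2013 = 6823.2/1.196 = 5705.02.
Change = 5705.02/5436.30 − 1 = 0.0494.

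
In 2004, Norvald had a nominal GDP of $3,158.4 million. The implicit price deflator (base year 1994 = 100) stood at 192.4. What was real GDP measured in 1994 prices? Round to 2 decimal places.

$1,641.58 million

Real GDP = Nominal / (implicit price deflator/100) = 3158.4 / 1.924 = 1641.58.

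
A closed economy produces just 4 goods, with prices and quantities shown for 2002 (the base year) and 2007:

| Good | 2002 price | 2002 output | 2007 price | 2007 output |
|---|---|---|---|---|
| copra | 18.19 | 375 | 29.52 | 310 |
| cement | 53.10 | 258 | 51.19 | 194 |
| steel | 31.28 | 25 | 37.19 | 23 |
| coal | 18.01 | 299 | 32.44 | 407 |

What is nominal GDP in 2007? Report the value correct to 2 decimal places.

33140.51

Nominal GDP 2007 = Σ (p_2007 × q_2007) = 29.52·310 + 51.19·194 + 37.19·23 + 32.44·407 = 33140.51.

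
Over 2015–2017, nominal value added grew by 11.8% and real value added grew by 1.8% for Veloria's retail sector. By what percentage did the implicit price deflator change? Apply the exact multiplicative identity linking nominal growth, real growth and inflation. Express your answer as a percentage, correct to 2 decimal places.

9.82%

(1 + g_nom) = (1 + g_real)(1 + π), so π = 1.1180 / 1.0180 − 1 = 0.09823.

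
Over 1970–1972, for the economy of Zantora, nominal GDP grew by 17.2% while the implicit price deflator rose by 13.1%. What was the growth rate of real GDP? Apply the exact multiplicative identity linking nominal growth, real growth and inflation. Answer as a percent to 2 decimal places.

3.63%

(1 + g_nom) = (1 + g_real)(1 + π), so g_real = 1.1720 / 1.1310 − 1 = 0.03625.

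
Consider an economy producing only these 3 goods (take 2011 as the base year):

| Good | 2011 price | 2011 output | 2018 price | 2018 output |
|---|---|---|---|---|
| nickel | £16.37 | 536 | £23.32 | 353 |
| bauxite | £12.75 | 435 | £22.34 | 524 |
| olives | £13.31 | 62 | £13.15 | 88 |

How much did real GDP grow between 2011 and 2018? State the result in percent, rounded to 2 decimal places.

-10.00%

Real GDP 2011 = Nominal GDP 2011 = 16.37·536 + 12.75·435 + 13.31·62 = 15145.79.
Real GDP 2018 (at 2011 prices) = 16.37·353 + 12.75·524 + 13.31·88 = 13630.89.
Real growth = 13630.89/15145.79 − 1 = -0.1000.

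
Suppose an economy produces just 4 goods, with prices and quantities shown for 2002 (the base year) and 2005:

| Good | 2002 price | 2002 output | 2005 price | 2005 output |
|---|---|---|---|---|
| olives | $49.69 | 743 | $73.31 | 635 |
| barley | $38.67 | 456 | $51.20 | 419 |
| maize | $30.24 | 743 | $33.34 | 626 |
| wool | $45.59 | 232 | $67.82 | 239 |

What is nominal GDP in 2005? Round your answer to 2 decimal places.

Nominal GDP 2005 = Σ (p_2005 × q_2005) = 73.31·635 + 51.20·419 + 33.34·626 + 67.82·239 = 105084.47.

$105084.47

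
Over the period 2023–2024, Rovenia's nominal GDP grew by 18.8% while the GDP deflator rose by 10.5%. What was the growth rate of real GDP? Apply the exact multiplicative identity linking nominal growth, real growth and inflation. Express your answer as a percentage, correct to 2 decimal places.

7.51%

(1 + g_nom) = (1 + g_real)(1 + π), so g_real = 1.1880 / 1.1050 − 1 = 0.07511.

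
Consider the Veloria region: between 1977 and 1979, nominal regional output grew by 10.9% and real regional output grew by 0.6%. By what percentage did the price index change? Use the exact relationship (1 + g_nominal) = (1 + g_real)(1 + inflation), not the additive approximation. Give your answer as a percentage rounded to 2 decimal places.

10.24%

(1 + g_nom) = (1 + g_real)(1 + π), so π = 1.1090 / 1.0060 − 1 = 0.10239.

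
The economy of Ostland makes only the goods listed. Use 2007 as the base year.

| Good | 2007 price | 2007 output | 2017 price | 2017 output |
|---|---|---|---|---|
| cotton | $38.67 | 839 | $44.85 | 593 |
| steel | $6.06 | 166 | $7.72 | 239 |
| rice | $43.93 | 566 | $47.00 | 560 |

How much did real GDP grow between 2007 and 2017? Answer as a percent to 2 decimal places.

Real GDP 2007 = Nominal GDP 2007 = 38.67·839 + 6.06·166 + 43.93·566 = 58314.47.
Real GDP 2017 (at 2007 prices) = 38.67·593 + 6.06·239 + 43.93·560 = 48980.45.
Real growth = 48980.45/58314.47 − 1 = -0.1601.

-16.01%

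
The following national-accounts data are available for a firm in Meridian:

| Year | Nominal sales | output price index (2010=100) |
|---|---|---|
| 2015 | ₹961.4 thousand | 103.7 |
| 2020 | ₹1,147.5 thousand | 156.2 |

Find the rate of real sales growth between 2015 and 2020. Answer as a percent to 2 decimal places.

-20.76%

Real sales 2015 = 961.4 / 1.037 = 927.10.
Real sales 2020 = 1147.5 / 1.562 = 734.64.
Real growth = 734.64 / 927.10 − 1 = -0.2076.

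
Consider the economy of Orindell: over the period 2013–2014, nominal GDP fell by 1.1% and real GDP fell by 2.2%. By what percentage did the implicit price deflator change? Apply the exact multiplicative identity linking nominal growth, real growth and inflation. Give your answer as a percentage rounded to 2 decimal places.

(1 + g_nom) = (1 + g_real)(1 + π), so π = 0.9890 / 0.9780 − 1 = 0.01125.

1.12%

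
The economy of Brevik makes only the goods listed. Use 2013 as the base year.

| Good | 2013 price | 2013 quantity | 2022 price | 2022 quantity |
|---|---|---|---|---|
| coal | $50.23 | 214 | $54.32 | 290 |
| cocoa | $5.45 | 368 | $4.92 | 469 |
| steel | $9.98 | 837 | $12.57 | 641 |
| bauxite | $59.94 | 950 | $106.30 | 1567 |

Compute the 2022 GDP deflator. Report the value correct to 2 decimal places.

Nominal GDP 2022 = 54.32·290 + 4.92·469 + 12.57·641 + 106.30·1567 = 192689.75.
Real GDP 2022 (at 2013 prices) = 50.23·290 + 5.45·469 + 9.98·641 + 59.94·1567 = 117445.91.
Deflator = Nominal/Real × 100 = 192689.75/117445.91 × 100 = 164.067.

164.07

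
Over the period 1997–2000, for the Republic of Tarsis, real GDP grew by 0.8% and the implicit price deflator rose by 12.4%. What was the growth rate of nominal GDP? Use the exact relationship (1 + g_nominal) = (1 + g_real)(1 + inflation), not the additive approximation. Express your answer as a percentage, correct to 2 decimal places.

(1 + g_nom) = (1 + g_real)(1 + π) = 1.0080 × 1.1240 = 1.13299.

13.30%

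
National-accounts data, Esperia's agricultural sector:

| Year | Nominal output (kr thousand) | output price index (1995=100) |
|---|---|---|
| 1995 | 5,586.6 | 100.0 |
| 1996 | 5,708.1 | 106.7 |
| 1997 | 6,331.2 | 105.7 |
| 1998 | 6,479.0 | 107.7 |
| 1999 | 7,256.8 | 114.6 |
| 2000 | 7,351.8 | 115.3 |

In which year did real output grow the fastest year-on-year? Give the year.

1996: real = 5708.1/1.067 = 5349.67; growth vs 1995 (5586.60) = -4.24%.
1997: real = 6331.2/1.057 = 5989.78; growth vs 1996 (5349.67) = 11.97%.
1998: real = 6479.0/1.077 = 6015.78; growth vs 1997 (5989.78) = 0.43%.
1999: real = 7256.8/1.146 = 6332.29; growth vs 1998 (6015.78) = 5.26%.
2000: real = 7351.8/1.153 = 6376.24; growth vs 1999 (6332.29) = 0.69%.

1997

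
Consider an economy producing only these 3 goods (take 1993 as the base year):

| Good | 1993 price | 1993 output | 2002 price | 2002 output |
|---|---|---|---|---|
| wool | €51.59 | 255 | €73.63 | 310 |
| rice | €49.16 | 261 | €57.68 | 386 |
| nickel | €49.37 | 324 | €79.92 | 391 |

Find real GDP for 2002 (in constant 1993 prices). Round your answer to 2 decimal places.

€54272.33

Real GDP 2002 = Σ (p_1993 × q_2002) = 51.59·310 + 49.16·386 + 49.37·391 = 54272.33.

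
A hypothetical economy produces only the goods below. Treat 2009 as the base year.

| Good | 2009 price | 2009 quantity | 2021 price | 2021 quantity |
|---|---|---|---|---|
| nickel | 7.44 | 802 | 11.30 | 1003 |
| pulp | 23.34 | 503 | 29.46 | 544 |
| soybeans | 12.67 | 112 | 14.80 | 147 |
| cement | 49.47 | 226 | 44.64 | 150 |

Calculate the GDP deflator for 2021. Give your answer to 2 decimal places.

123.06

Nominal GDP 2021 = 11.30·1003 + 29.46·544 + 14.80·147 + 44.64·150 = 36231.74.
Real GDP 2021 (at 2009 prices) = 7.44·1003 + 23.34·544 + 12.67·147 + 49.47·150 = 29442.27.
Deflator = Nominal/Real × 100 = 36231.74/29442.27 × 100 = 123.060.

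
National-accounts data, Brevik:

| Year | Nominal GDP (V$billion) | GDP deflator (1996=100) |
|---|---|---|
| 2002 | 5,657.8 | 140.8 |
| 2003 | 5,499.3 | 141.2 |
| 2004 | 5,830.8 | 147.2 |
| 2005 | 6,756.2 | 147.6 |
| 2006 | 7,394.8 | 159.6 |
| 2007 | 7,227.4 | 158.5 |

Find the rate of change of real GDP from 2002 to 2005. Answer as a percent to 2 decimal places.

Real GDP 2002 = 5657.8/1.408 = 4018.32.
Real GDP 2005 = 6756.2/1.476 = 4577.37.
Change = 4577.37/4018.32 − 1 = 0.1391.

13.91%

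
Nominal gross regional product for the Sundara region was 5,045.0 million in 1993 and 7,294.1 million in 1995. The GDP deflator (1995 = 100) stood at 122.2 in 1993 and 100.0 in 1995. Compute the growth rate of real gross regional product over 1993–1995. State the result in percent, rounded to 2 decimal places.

Real gross regional product 1993 = 5045.0 / 1.222 = 4128.48.
Real gross regional product 1995 = 7294.1 / 1.000 = 7294.10.
Real growth = 7294.10 / 4128.48 − 1 = 0.7668.

76.68%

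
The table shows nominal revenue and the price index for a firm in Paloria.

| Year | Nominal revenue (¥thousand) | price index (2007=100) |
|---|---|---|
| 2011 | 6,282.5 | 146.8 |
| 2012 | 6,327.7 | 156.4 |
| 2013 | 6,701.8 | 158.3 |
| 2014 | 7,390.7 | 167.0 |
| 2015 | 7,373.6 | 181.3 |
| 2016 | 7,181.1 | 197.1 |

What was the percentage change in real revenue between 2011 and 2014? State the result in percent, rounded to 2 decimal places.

3.41%

Real revenue 2011 = 6282.5/1.468 = 4279.63.
Real revenue 2014 = 7390.7/1.670 = 4425.57.
Change = 4425.57/4279.63 − 1 = 0.0341.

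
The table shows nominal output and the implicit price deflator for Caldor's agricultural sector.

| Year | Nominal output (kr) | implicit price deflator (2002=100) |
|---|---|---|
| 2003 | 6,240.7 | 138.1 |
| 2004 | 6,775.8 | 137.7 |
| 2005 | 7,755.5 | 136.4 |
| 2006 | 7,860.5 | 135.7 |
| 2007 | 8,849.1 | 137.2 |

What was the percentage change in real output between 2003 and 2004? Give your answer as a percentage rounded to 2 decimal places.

Real output 2003 = 6240.7/1.381 = 4518.97.
Real output 2004 = 6775.8/1.377 = 4920.70.
Change = 4920.70/4518.97 − 1 = 0.0889.

8.89%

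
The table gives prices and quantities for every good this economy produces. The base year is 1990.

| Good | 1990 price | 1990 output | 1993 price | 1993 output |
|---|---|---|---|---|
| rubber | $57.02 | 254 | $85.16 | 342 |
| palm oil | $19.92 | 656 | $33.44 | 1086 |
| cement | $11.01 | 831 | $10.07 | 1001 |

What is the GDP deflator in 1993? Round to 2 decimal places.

Nominal GDP 1993 = 85.16·342 + 33.44·1086 + 10.07·1001 = 75520.63.
Real GDP 1993 (at 1990 prices) = 57.02·342 + 19.92·1086 + 11.01·1001 = 52154.97.
Deflator = Nominal/Real × 100 = 75520.63/52154.97 × 100 = 144.800.

144.80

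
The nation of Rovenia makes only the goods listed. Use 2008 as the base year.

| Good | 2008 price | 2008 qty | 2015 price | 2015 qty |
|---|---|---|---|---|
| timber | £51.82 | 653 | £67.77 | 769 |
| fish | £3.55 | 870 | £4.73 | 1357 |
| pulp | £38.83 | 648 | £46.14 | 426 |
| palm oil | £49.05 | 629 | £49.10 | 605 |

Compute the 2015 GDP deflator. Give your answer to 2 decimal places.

118.72

Nominal GDP 2015 = 67.77·769 + 4.73·1357 + 46.14·426 + 49.10·605 = 107894.88.
Real GDP 2015 (at 2008 prices) = 51.82·769 + 3.55·1357 + 38.83·426 + 49.05·605 = 90883.76.
Deflator = Nominal/Real × 100 = 107894.88/90883.76 × 100 = 118.717.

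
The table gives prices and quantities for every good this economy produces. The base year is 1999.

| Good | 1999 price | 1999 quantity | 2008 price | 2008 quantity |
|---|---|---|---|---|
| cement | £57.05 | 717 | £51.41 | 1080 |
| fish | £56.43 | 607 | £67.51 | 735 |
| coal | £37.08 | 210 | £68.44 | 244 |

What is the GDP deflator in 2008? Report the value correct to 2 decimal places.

108.65

Nominal GDP 2008 = 51.41·1080 + 67.51·735 + 68.44·244 = 121842.01.
Real GDP 2008 (at 1999 prices) = 57.05·1080 + 56.43·735 + 37.08·244 = 112137.57.
Deflator = Nominal/Real × 100 = 121842.01/112137.57 × 100 = 108.654.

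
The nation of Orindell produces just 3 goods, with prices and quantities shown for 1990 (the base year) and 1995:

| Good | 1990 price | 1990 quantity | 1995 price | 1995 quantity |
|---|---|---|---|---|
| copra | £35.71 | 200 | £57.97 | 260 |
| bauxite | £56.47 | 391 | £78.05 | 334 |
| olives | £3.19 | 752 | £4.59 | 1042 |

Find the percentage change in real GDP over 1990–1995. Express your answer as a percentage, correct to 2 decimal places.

Real GDP 1990 = Nominal GDP 1990 = 35.71·200 + 56.47·391 + 3.19·752 = 31620.65.
Real GDP 1995 (at 1990 prices) = 35.71·260 + 56.47·334 + 3.19·1042 = 31469.56.
Real growth = 31469.56/31620.65 − 1 = -0.0048.

-0.48%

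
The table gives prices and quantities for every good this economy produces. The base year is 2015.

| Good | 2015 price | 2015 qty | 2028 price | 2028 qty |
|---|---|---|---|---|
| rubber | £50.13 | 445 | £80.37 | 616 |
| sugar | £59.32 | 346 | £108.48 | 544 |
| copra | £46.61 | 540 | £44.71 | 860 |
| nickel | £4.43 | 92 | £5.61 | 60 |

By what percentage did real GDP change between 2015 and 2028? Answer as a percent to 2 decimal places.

51.30%

Real GDP 2015 = Nominal GDP 2015 = 50.13·445 + 59.32·346 + 46.61·540 + 4.43·92 = 68409.53.
Real GDP 2028 (at 2015 prices) = 50.13·616 + 59.32·544 + 46.61·860 + 4.43·60 = 103500.56.
Real growth = 103500.56/68409.53 − 1 = 0.5130.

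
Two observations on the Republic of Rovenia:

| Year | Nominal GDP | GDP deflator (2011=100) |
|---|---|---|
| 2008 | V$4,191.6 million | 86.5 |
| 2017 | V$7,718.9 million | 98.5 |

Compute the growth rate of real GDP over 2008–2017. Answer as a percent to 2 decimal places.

61.72%

Real GDP 2008 = 4191.6 / 0.865 = 4845.78.
Real GDP 2017 = 7718.9 / 0.985 = 7836.45.
Real growth = 7836.45 / 4845.78 − 1 = 0.6172.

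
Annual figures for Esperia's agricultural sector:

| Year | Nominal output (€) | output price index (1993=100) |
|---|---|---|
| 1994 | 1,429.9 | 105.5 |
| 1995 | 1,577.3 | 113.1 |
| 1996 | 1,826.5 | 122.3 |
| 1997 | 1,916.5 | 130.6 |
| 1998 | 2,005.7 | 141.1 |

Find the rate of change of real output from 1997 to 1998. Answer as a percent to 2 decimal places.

Real output 1997 = 1916.5/1.306 = 1467.46.
Real output 1998 = 2005.7/1.411 = 1421.47.
Change = 1421.47/1467.46 − 1 = -0.0313.

-3.13%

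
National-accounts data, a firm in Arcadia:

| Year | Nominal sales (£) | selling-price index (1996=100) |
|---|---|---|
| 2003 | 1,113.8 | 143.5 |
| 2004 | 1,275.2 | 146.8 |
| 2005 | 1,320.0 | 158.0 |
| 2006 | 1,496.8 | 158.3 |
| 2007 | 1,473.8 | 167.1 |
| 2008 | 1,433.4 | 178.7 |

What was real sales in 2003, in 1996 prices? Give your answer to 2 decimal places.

£776.17

Real sales 2003 = 1113.8 / 1.435 = 776.17.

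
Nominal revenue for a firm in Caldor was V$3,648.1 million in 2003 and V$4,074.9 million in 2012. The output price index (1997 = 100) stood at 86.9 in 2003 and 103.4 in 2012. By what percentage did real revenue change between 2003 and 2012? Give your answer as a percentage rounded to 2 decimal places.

Deflate each year: 2003 → 3648.1/0.869 = 4198.04; 2012 → 4074.9/1.034 = 3940.91.
So real revenue changed by 3940.91/4198.04 − 1 = -0.0613, i.e. -6.13%.

-6.13%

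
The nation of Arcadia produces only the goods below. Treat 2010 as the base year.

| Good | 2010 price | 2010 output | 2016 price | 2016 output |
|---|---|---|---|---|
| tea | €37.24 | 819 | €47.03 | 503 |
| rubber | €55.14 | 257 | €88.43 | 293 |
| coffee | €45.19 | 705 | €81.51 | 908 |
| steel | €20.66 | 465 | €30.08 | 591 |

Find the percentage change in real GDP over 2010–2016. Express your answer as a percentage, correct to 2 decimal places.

Real GDP 2010 = Nominal GDP 2010 = 37.24·819 + 55.14·257 + 45.19·705 + 20.66·465 = 86136.39.
Real GDP 2016 (at 2010 prices) = 37.24·503 + 55.14·293 + 45.19·908 + 20.66·591 = 88130.32.
Real growth = 88130.32/86136.39 − 1 = 0.0231.

2.31%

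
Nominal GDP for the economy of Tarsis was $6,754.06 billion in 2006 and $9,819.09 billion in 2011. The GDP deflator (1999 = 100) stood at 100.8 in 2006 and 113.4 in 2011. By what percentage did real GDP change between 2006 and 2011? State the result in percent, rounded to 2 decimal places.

Real GDP 2006 = 6754.06 / 1.008 = 6700.46.
Real GDP 2011 = 9819.09 / 1.134 = 8658.81.
Real growth = 8658.81 / 6700.46 − 1 = 0.2923.

29.23%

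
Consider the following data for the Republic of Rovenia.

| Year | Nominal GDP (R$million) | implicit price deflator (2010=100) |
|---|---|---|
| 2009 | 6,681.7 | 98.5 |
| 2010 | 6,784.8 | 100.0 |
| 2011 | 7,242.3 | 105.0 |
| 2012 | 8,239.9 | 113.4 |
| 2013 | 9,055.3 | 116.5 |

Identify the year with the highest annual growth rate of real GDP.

2013

2010: real = 6784.8/1.000 = 6784.80; growth vs 2009 (6783.45) = 0.02%.
2011: real = 7242.3/1.050 = 6897.43; growth vs 2010 (6784.80) = 1.66%.
2012: real = 8239.9/1.134 = 7266.23; growth vs 2011 (6897.43) = 5.35%.
2013: real = 9055.3/1.165 = 7772.79; growth vs 2012 (7266.23) = 6.97%.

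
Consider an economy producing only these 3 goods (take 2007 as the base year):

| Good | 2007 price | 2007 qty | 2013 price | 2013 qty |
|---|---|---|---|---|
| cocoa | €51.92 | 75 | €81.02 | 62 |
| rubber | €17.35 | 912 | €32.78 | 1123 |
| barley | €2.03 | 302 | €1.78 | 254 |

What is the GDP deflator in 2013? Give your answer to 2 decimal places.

182.13

Nominal GDP 2013 = 81.02·62 + 32.78·1123 + 1.78·254 = 42287.30.
Real GDP 2013 (at 2007 prices) = 51.92·62 + 17.35·1123 + 2.03·254 = 23218.71.
Deflator = Nominal/Real × 100 = 42287.30/23218.71 × 100 = 182.126.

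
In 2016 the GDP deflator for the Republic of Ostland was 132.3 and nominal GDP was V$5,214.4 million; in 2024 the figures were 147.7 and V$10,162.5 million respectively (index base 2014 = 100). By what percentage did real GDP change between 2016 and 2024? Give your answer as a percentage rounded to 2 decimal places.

Real GDP 2016 = 5214.4 / 1.323 = 3941.35.
Real GDP 2024 = 10162.5 / 1.477 = 6880.50.
Real growth = 6880.50 / 3941.35 − 1 = 0.7457.

74.57%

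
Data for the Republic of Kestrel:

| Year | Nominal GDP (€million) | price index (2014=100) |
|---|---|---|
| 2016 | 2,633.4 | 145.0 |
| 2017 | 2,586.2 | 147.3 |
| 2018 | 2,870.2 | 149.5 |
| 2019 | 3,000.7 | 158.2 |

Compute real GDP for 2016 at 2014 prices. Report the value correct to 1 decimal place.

€1,816.1 million

Real GDP 2016 = 2633.4 / 1.450 = 1816.14.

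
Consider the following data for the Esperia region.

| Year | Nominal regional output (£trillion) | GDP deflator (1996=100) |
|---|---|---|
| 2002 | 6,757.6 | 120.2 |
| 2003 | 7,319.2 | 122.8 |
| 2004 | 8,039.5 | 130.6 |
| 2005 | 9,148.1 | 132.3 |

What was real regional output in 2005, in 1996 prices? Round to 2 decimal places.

£6,914.66 trillion

Real regional output 2005 = 9148.1 / 1.323 = 6914.66.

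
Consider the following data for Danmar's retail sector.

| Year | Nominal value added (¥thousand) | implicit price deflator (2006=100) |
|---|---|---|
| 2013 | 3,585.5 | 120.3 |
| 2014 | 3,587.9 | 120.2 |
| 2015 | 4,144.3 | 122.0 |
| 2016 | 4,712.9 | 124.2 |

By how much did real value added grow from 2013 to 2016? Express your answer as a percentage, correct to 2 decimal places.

27.32%

Real value added 2013 = 3585.5/1.203 = 2980.47.
Real value added 2016 = 4712.9/1.242 = 3794.61.
Change = 3794.61/2980.47 − 1 = 0.2732.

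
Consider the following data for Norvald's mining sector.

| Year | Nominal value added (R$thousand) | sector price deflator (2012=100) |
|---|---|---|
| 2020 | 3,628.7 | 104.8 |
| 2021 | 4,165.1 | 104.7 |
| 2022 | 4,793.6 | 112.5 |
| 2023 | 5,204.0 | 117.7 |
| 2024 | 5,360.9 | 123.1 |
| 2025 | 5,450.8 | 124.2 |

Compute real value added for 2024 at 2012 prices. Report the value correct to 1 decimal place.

R$4,354.9 thousand

Real value added 2024 = 5360.9 / 1.231 = 4354.91.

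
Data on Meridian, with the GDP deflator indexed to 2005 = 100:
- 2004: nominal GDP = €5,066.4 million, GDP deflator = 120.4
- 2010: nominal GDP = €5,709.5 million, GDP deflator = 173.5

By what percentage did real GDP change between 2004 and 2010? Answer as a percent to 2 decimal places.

Real GDP 2004 = 5066.4 / 1.204 = 4207.97.
Real GDP 2010 = 5709.5 / 1.735 = 3290.78.
Real growth = 3290.78 / 4207.97 − 1 = -0.2180.

-21.80%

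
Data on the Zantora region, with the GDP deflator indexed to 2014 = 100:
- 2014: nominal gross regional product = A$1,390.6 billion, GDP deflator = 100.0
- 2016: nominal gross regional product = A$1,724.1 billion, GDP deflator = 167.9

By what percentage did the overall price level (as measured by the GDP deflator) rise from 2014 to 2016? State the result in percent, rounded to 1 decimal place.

67.9%

Price-level change = 167.9 / 100.0 − 1 = 0.6790.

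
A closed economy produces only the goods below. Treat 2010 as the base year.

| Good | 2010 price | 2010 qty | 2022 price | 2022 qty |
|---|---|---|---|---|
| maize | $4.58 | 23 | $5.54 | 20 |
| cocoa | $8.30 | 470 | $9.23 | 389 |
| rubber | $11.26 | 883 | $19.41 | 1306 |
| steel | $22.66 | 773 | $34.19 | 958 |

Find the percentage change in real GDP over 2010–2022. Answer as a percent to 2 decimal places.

26.28%

Real GDP 2010 = Nominal GDP 2010 = 4.58·23 + 8.30·470 + 11.26·883 + 22.66·773 = 31465.10.
Real GDP 2022 (at 2010 prices) = 4.58·20 + 8.30·389 + 11.26·1306 + 22.66·958 = 39734.14.
Real growth = 39734.14/31465.10 − 1 = 0.2628.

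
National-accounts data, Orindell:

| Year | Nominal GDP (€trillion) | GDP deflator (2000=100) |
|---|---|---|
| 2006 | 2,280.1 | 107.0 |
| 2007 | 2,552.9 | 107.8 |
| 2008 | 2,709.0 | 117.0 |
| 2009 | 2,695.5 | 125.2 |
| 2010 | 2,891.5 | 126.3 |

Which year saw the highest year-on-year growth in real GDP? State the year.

2007

2007: real = 2552.9/1.078 = 2368.18; growth vs 2006 (2130.93) = 11.13%.
2008: real = 2709.0/1.170 = 2315.38; growth vs 2007 (2368.18) = -2.23%.
2009: real = 2695.5/1.252 = 2152.96; growth vs 2008 (2315.38) = -7.01%.
2010: real = 2891.5/1.263 = 2289.39; growth vs 2009 (2152.96) = 6.34%.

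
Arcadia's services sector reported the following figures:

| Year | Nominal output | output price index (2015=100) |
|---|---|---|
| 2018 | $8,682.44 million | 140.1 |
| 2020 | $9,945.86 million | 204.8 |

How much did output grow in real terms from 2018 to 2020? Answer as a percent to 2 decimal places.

Deflate each year: 2018 → 8682.44/1.401 = 6197.32; 2020 → 9945.86/2.048 = 4856.38.
So real output changed by 4856.38/6197.32 − 1 = -0.2164, i.e. -21.64%.

-21.64%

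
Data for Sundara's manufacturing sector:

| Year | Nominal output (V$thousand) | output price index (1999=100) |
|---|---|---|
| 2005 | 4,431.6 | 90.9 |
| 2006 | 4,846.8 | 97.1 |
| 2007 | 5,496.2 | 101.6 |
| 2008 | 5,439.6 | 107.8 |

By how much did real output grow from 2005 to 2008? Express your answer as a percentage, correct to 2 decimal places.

Real output 2005 = 4431.6/0.909 = 4875.25.
Real output 2008 = 5439.6/1.078 = 5046.01.
Change = 5046.01/4875.25 − 1 = 0.0350.

3.50%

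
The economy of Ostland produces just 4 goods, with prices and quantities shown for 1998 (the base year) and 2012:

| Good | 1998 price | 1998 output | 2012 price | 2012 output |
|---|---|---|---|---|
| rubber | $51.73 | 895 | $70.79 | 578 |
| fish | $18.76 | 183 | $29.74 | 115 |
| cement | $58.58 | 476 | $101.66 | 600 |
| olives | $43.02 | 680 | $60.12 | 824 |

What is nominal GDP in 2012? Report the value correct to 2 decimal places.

Nominal GDP 2012 = Σ (p_2012 × q_2012) = 70.79·578 + 29.74·115 + 101.66·600 + 60.12·824 = 154871.60.

$154871.60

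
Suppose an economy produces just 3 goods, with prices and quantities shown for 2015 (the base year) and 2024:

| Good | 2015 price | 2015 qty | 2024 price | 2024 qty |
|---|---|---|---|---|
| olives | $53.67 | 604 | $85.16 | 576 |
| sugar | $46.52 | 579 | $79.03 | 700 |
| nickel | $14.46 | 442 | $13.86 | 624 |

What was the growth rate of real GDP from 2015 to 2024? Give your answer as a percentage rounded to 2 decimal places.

10.28%

Real GDP 2015 = Nominal GDP 2015 = 53.67·604 + 46.52·579 + 14.46·442 = 65743.08.
Real GDP 2024 (at 2015 prices) = 53.67·576 + 46.52·700 + 14.46·624 = 72500.96.
Real growth = 72500.96/65743.08 − 1 = 0.1028.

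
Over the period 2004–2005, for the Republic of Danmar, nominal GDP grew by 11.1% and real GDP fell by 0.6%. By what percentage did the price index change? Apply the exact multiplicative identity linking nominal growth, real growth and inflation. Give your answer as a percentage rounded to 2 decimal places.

(1 + g_nom) = (1 + g_real)(1 + π), so π = 1.1110 / 0.9940 − 1 = 0.11771.

11.77%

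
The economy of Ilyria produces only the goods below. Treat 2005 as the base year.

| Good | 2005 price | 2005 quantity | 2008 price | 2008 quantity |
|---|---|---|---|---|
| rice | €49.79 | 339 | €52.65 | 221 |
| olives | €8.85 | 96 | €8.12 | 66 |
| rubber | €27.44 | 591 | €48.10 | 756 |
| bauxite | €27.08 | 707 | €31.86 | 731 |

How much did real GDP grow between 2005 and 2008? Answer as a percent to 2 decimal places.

Real GDP 2005 = Nominal GDP 2005 = 49.79·339 + 8.85·96 + 27.44·591 + 27.08·707 = 53091.01.
Real GDP 2008 (at 2005 prices) = 49.79·221 + 8.85·66 + 27.44·756 + 27.08·731 = 52127.81.
Real growth = 52127.81/53091.01 − 1 = -0.0181.

-1.81%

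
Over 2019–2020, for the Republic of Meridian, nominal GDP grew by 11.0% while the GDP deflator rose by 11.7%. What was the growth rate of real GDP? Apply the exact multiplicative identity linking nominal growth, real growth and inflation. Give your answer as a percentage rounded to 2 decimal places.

-0.63%

(1 + g_nom) = (1 + g_real)(1 + π), so g_real = 1.1100 / 1.1170 − 1 = -0.00627.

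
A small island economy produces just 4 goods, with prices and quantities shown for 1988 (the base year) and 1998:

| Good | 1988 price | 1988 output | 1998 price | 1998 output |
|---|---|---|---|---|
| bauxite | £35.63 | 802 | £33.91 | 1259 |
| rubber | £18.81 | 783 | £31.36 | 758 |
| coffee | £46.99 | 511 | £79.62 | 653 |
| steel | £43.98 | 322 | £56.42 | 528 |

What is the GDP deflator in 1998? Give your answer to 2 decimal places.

131.16

Nominal GDP 1998 = 33.91·1259 + 31.36·758 + 79.62·653 + 56.42·528 = 148245.19.
Real GDP 1998 (at 1988 prices) = 35.63·1259 + 18.81·758 + 46.99·653 + 43.98·528 = 113022.06.
Deflator = Nominal/Real × 100 = 148245.19/113022.06 × 100 = 131.165.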